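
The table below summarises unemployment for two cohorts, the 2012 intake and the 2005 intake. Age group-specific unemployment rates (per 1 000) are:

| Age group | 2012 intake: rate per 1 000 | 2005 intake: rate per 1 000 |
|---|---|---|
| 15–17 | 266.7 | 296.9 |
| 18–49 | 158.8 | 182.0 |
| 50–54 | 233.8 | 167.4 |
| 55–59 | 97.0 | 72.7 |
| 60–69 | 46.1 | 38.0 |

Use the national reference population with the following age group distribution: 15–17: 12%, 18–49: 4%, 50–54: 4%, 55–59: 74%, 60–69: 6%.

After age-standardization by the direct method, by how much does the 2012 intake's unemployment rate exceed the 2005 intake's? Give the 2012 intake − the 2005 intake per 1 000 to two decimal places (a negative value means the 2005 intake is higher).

16.57

Standard weights: 0.12, 0.04, 0.04, 0.74, 0.06.
The 2012 intake: 0.1200×266.7 + 0.0400×158.8 + 0.0400×233.8 + 0.7400×97.0 + 0.0600×46.1 = 122.2540 per 1 000.
The 2005 intake: 0.1200×296.9 + 0.0400×182.0 + 0.0400×167.4 + 0.7400×72.7 + 0.0600×38.0 = 105.6820 per 1 000.
Difference = 122.2540 − 105.6820 = 16.5720.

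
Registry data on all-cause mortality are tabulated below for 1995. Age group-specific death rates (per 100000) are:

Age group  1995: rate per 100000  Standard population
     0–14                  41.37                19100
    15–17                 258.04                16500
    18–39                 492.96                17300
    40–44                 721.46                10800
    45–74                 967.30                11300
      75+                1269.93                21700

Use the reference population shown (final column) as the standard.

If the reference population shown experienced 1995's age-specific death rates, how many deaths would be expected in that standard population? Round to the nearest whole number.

599

Expected deaths = Σ (standard pop × age-specific rate ÷ 100000)
= 19100×41.37/100000 + 16500×258.04/100000 + 17300×492.96/100000 + 10800×721.46/100000 + 11300×967.30/100000 + 21700×1269.93/100000
= 7.90 + 42.58 + 85.28 + 77.92 + 109.30 + 275.57 = 598.56.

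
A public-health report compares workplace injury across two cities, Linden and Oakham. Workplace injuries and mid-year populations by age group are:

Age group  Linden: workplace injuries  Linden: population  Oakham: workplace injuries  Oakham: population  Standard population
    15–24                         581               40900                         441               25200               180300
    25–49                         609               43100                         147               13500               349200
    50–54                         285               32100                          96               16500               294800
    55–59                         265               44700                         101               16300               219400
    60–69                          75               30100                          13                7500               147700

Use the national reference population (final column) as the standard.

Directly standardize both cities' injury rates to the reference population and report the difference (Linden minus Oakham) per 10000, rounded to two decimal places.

12.53

Age-specific rates per 10000 for Linden: 142.05, 141.30, 88.79, 59.28, 24.92.
For Oakham: 175.00, 108.89, 58.18, 61.96, 17.33.
Standard total = 1191400; weights = 0.1513, 0.2931, 0.2474, 0.1842, 0.1240.
Linden: 0.1513×142.05 + 0.2931×141.30 + 0.2474×88.79 + 0.1842×59.28 + 0.1240×24.92 = 98.8879 per 10000.
Oakham: 0.1513×175.00 + 0.2931×108.89 + 0.2474×58.18 + 0.1842×61.96 + 0.1240×17.33 = 86.3550 per 10000.
Difference = 98.8879 − 86.3550 = 12.5329.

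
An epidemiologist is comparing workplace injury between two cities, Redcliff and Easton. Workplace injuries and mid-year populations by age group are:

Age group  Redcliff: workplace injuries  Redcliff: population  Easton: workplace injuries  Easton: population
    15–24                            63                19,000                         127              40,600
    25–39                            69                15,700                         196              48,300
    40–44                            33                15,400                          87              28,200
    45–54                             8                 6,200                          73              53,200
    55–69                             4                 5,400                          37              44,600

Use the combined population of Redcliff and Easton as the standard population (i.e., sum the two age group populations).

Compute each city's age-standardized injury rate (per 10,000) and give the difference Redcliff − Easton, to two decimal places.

Age-specific rates per 10,000 for Redcliff: 33.16, 43.95, 21.43, 12.90, 7.41.
For Easton: 31.28, 40.58, 30.85, 13.72, 8.30.
Combined standard total = 276,600; weights = 0.2155, 0.2314, 0.1576, 0.2148, 0.1808.
Redcliff: 0.2155×33.16 + 0.2314×43.95 + 0.1576×21.43 + 0.2148×12.90 + 0.1808×7.41 = 24.8014 per 10,000.
Easton: 0.2155×31.28 + 0.2314×40.58 + 0.1576×30.85 + 0.2148×13.72 + 0.1808×8.30 = 25.4390 per 10,000.
Difference = 24.8014 − 25.4390 = -0.6376.

-0.64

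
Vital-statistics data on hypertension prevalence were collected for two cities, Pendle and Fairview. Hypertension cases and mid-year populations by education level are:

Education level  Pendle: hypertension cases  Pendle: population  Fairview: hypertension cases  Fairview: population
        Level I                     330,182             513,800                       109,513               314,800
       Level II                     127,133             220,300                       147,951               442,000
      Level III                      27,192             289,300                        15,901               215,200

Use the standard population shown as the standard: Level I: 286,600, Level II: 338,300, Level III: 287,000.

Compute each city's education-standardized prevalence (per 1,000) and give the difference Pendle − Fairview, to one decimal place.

Education-specific rates per 1,000 for Pendle: 642.627, 577.090, 93.992.
For Fairview: 347.881, 334.731, 73.889.
Standard total = 911,900; weights = 0.3143, 0.3710, 0.3147.
Pendle: 0.3143×642.627 + 0.3710×577.090 + 0.3147×93.992 = 445.6437 per 1,000.
Fairview: 0.3143×347.881 + 0.3710×334.731 + 0.3147×73.889 = 256.7699 per 1,000.
Difference = 445.6437 − 256.7699 = 188.8739.

188.9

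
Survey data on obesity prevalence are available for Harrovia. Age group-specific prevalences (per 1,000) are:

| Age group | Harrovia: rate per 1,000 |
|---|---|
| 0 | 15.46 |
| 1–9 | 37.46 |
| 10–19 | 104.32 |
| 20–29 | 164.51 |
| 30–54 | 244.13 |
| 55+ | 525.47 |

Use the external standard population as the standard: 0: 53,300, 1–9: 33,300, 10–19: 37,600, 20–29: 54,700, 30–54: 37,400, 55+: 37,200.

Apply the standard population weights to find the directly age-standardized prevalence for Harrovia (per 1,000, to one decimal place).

Standard total = 253,500; weights = 0.2103, 0.1314, 0.1483, 0.2158, 0.1475, 0.1467.
Standardized rate: 0.2103×15.46 + 0.1314×37.46 + 0.1483×104.32 + 0.2158×164.51 + 0.1475×244.13 + 0.1467×525.47 = 172.2703 per 1,000.

172.3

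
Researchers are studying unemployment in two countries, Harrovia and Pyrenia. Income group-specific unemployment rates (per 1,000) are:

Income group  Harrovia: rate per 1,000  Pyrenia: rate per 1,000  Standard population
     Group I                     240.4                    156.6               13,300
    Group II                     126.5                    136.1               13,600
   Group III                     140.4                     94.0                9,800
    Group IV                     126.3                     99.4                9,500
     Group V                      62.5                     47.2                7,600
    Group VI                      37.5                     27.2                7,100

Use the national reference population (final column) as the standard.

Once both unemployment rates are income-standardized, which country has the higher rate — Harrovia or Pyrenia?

Harrovia

Standard total = 60,900; weights = 0.2184, 0.2233, 0.1609, 0.1560, 0.1248, 0.1166.
Harrovia: 0.2184×240.4 + 0.2233×126.5 + 0.1609×140.4 + 0.1560×126.3 + 0.1248×62.5 + 0.1166×37.5 = 135.2174 per 1,000.
Pyrenia: 0.2184×156.6 + 0.2233×136.1 + 0.1609×94.0 + 0.1560×99.4 + 0.1248×47.2 + 0.1166×27.2 = 104.2870 per 1,000.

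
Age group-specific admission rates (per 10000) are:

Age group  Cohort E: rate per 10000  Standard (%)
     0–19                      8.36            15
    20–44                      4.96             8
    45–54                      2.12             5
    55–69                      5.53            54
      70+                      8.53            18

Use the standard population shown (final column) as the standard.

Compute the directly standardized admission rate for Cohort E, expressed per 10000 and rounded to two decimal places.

Standard weights: 0.15, 0.08, 0.05, 0.54, 0.18.
Standardized rate: 0.1500×8.36 + 0.0800×4.96 + 0.0500×2.12 + 0.5400×5.53 + 0.1800×8.53 = 6.2784 per 10000.

6.28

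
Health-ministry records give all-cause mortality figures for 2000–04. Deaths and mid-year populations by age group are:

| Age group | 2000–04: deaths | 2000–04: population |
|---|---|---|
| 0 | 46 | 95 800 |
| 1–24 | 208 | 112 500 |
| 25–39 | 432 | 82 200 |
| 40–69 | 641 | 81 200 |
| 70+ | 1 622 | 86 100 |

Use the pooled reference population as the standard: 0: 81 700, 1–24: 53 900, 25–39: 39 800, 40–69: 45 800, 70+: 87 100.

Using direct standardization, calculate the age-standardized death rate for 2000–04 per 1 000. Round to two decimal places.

7.62

Age-specific rates per 1 000 for 2000–04: 0.480, 1.849, 5.255, 7.894, 18.839.
Standard total = 308 300; weights = 0.2650, 0.1748, 0.1291, 0.1486, 0.2825.
Standardized rate: 0.2650×0.480 + 0.1748×1.849 + 0.1291×5.255 + 0.1486×7.894 + 0.2825×18.839 = 7.6239 per 1 000.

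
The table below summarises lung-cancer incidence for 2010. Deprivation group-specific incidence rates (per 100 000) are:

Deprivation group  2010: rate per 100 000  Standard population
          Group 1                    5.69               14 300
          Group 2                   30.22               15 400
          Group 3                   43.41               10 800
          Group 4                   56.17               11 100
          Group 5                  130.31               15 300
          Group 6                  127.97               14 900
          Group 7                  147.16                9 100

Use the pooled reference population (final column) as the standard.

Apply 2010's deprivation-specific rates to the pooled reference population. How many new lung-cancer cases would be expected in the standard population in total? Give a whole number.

Expected new lung-cancer cases = Σ (standard pop × deprivation-specific rate ÷ 100 000)
= 14 300×5.69/100 000 + 15 400×30.22/100 000 + 10 800×43.41/100 000 + 11 100×56.17/100 000 + 15 300×130.31/100 000 + 14 900×127.97/100 000 + 9 100×147.16/100 000
= 0.81 + 4.65 + 4.69 + 6.23 + 19.94 + 19.07 + 13.39 = 68.79.

69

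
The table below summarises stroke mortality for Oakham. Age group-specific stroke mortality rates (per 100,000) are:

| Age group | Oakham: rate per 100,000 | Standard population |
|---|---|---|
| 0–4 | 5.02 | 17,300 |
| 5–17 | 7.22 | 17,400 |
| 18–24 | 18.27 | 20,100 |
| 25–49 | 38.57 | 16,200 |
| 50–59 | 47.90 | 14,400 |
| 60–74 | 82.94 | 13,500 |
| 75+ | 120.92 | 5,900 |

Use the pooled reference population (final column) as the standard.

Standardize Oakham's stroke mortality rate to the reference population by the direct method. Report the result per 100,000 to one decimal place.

Standard total = 104,800; weights = 0.1651, 0.1660, 0.1918, 0.1546, 0.1374, 0.1288, 0.0563.
Standardized rate: 0.1651×5.02 + 0.1660×7.22 + 0.1918×18.27 + 0.1546×38.57 + 0.1374×47.90 + 0.1288×82.94 + 0.0563×120.92 = 35.5669 per 100,000.

35.6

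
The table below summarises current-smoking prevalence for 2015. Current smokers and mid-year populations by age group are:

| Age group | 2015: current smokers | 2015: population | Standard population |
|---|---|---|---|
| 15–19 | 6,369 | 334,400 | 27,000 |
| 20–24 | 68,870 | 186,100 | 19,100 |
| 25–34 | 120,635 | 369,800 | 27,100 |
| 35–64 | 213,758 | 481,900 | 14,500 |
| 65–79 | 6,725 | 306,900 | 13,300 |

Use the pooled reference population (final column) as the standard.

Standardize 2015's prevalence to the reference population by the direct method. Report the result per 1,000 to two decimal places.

229.17

Age-specific rates per 1,000 for 2015: 19.046, 370.070, 326.217, 443.573, 21.913.
Standard total = 101,000; weights = 0.2673, 0.1891, 0.2683, 0.1436, 0.1317.
Standardized rate: 0.2673×19.046 + 0.1891×370.070 + 0.2683×326.217 + 0.1436×443.573 + 0.1317×21.913 = 229.1714 per 1,000.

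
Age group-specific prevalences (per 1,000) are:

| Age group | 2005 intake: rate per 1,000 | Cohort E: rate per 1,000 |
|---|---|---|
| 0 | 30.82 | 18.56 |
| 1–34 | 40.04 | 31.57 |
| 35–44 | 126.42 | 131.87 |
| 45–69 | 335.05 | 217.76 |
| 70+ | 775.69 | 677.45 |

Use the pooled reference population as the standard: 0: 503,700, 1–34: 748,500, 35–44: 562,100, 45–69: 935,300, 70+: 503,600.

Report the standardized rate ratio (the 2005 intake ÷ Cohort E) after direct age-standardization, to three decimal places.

1.259

Standard total = 3,253,200; weights = 0.1548, 0.2301, 0.1728, 0.2875, 0.1548.
The 2005 intake: 0.1548×30.82 + 0.2301×40.04 + 0.1728×126.42 + 0.2875×335.05 + 0.1548×775.69 = 252.2330 per 1,000.
Cohort E: 0.1548×18.56 + 0.2301×31.57 + 0.1728×131.87 + 0.2875×217.76 + 0.1548×677.45 = 200.3989 per 1,000.
Ratio = 252.2330 ÷ 200.3989 = 1.25865.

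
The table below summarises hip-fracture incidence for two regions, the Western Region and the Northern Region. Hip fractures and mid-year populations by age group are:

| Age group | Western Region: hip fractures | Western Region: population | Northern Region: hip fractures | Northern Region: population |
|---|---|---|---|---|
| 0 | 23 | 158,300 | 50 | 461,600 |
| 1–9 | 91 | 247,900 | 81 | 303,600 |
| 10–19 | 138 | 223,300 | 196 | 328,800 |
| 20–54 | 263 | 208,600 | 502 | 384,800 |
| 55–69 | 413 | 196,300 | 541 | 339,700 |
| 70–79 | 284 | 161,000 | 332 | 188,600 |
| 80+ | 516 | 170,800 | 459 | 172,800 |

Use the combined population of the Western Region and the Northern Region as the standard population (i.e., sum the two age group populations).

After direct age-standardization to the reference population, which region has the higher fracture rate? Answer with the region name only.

Western Region

Age-specific rates per 100,000 for the Western Region: 14.53, 36.71, 61.80, 126.08, 210.39, 176.40, 302.11.
For the Northern Region: 10.83, 26.68, 59.61, 130.46, 159.26, 176.03, 265.62.
Combined standard total = 3,546,100; weights = 0.1748, 0.1555, 0.1557, 0.1673, 0.1512, 0.0986, 0.0969.
The Western Region: 0.1748×14.53 + 0.1555×36.71 + 0.1557×61.80 + 0.1673×126.08 + 0.1512×210.39 + 0.0986×176.40 + 0.0969×302.11 = 117.4331 per 100,000.
The Northern Region: 0.1748×10.83 + 0.1555×26.68 + 0.1557×59.61 + 0.1673×130.46 + 0.1512×159.26 + 0.0986×176.03 + 0.0969×265.62 = 104.3190 per 100,000.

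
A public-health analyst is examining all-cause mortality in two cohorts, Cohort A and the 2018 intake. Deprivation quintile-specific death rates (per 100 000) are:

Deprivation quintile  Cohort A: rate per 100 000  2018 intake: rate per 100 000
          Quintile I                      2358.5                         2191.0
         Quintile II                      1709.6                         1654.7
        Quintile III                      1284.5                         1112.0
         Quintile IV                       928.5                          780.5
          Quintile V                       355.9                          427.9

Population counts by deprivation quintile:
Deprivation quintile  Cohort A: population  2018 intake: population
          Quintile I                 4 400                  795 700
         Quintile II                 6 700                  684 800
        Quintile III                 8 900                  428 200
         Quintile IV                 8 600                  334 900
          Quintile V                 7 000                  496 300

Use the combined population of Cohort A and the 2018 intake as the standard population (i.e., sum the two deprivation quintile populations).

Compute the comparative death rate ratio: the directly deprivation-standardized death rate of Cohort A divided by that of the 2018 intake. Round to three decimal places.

Combined standard total = 2 775 500; weights = 0.2883, 0.2491, 0.1575, 0.1238, 0.1813.
Cohort A: 0.2883×2358.5 + 0.2491×1709.6 + 0.1575×1284.5 + 0.1238×928.5 + 0.1813×355.9 = 1487.5674 per 100 000.
The 2018 intake: 0.2883×2191.0 + 0.2491×1654.7 + 0.1575×1112.0 + 0.1238×780.5 + 0.1813×427.9 = 1393.1771 per 100 000.
Ratio = 1487.5674 ÷ 1393.1771 = 1.06775.

1.068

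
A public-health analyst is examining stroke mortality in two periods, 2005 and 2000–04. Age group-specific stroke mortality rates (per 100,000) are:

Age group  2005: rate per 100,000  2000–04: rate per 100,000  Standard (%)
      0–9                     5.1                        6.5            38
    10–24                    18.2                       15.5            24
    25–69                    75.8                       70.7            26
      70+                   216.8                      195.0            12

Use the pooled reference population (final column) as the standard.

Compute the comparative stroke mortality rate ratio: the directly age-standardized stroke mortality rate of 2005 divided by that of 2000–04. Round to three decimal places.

Standard weights: 0.38, 0.24, 0.26, 0.12.
2005: 0.3800×5.1 + 0.2400×18.2 + 0.2600×75.8 + 0.1200×216.8 = 52.0300 per 100,000.
2000–04: 0.3800×6.5 + 0.2400×15.5 + 0.2600×70.7 + 0.1200×195.0 = 47.9720 per 100,000.
Ratio = 52.0300 ÷ 47.9720 = 1.08459.

1.085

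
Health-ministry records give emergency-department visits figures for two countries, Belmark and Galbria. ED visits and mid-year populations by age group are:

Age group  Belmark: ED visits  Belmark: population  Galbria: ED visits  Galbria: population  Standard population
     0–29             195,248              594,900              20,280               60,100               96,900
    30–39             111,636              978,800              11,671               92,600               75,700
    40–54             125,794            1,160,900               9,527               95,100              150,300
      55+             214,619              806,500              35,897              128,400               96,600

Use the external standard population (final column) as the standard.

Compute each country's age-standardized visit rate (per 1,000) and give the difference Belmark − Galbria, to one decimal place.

-4.5

Age-specific rates per 1,000 for Belmark: 328.203, 114.054, 108.359, 266.112.
For Galbria: 337.438, 126.037, 100.179, 279.572.
Standard total = 419,500; weights = 0.2310, 0.1805, 0.3583, 0.2303.
Belmark: 0.2310×328.203 + 0.1805×114.054 + 0.3583×108.359 + 0.2303×266.112 = 196.4946 per 1,000.
Galbria: 0.2310×337.438 + 0.1805×126.037 + 0.3583×100.179 + 0.2303×279.572 = 200.9587 per 1,000.
Difference = 196.4946 − 200.9587 = -4.4641.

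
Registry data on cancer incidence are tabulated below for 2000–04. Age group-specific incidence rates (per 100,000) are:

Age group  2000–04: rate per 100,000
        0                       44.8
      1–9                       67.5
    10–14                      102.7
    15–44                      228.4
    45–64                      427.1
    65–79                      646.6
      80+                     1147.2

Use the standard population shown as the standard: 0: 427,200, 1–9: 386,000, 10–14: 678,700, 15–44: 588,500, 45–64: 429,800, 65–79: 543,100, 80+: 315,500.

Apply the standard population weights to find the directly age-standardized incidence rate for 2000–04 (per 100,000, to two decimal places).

340.18

Standard total = 3,368,800; weights = 0.1268, 0.1146, 0.2015, 0.1747, 0.1276, 0.1612, 0.0937.
Standardized rate: 0.1268×44.8 + 0.1146×67.5 + 0.2015×102.7 + 0.1747×228.4 + 0.1276×427.1 + 0.1612×646.6 + 0.0937×1147.2 = 340.1766 per 100,000.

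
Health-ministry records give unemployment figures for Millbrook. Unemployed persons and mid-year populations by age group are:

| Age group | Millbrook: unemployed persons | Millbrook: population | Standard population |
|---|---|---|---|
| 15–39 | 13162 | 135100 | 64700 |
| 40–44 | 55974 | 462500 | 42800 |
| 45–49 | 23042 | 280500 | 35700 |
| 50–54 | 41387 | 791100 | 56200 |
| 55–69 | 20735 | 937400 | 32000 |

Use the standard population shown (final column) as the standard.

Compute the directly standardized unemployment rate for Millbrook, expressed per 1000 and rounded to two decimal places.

78.06

Age-specific rates per 1000 for Millbrook: 97.424, 121.025, 82.146, 52.316, 22.120.
Standard total = 231400; weights = 0.2796, 0.1850, 0.1543, 0.2429, 0.1383.
Standardized rate: 0.2796×97.424 + 0.1850×121.025 + 0.1543×82.146 + 0.2429×52.316 + 0.1383×22.120 = 78.0631 per 1000.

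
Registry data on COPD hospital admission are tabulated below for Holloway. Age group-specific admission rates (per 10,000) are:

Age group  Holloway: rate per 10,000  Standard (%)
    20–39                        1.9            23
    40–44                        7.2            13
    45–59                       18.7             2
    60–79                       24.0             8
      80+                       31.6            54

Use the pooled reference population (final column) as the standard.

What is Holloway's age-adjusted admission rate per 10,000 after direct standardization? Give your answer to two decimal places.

20.73

Standard weights: 0.23, 0.13, 0.02, 0.08, 0.54.
Standardized rate: 0.2300×1.9 + 0.1300×7.2 + 0.0200×18.7 + 0.0800×24.0 + 0.5400×31.6 = 20.7310 per 10,000.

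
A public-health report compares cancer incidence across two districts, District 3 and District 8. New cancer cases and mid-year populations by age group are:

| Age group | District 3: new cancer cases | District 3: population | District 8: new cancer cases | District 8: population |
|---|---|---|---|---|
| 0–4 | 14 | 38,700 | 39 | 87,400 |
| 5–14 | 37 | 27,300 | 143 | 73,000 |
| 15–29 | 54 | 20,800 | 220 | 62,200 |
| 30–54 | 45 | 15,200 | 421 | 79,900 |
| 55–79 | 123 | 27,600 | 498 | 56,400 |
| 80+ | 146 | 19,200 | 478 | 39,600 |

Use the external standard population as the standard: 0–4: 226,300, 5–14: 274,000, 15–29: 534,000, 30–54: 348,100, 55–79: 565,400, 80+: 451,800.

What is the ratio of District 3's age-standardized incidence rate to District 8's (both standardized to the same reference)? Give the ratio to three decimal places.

Age-specific rates per 100,000 for District 3: 36.18, 135.53, 259.62, 296.05, 445.65, 760.42.
For District 8: 44.62, 195.89, 353.70, 526.91, 882.98, 1207.07.
Standard total = 2,399,600; weights = 0.0943, 0.1142, 0.2225, 0.1451, 0.2356, 0.1883.
District 3: 0.0943×36.18 + 0.1142×135.53 + 0.2225×259.62 + 0.1451×296.05 + 0.2356×445.65 + 0.1883×760.42 = 367.7866 per 100,000.
District 8: 0.0943×44.62 + 0.1142×195.89 + 0.2225×353.70 + 0.1451×526.91 + 0.2356×882.98 + 0.1883×1207.07 = 617.0421 per 100,000.
Ratio = 367.7866 ÷ 617.0421 = 0.59605.

0.596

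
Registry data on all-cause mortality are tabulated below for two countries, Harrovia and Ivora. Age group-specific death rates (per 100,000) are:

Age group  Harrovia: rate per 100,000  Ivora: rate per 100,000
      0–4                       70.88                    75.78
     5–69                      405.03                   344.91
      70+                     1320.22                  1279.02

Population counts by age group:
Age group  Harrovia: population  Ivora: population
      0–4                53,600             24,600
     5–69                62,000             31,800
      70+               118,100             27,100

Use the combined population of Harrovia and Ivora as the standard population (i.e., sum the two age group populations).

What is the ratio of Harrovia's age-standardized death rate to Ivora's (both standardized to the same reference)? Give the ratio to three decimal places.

1.050

Combined standard total = 317,200; weights = 0.2465, 0.2957, 0.4578.
Harrovia: 0.2465×70.88 + 0.2957×405.03 + 0.4578×1320.22 = 741.5844 per 100,000.
Ivora: 0.2465×75.78 + 0.2957×344.91 + 0.4578×1279.02 = 706.1547 per 100,000.
Ratio = 741.5844 ÷ 706.1547 = 1.05017.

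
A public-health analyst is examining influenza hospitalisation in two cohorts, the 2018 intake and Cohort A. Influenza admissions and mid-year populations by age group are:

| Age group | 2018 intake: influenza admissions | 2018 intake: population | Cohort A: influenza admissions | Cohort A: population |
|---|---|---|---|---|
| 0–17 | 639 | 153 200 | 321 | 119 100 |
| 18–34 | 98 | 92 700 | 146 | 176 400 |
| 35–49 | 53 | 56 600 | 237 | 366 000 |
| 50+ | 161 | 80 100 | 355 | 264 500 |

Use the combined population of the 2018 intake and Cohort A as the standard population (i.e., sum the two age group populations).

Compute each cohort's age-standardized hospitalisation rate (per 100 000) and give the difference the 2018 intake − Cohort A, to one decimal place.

Age-specific rates per 100 000 for the 2018 intake: 417.10, 105.72, 93.64, 201.00.
For Cohort A: 269.52, 82.77, 64.75, 134.22.
Combined standard total = 1 308 600; weights = 0.2081, 0.2056, 0.3229, 0.2633.
The 2018 intake: 0.2081×417.10 + 0.2056×105.72 + 0.3229×93.64 + 0.2633×201.00 = 191.7023 per 100 000.
Cohort A: 0.2081×269.52 + 0.2056×82.77 + 0.3229×64.75 + 0.2633×134.22 = 129.3588 per 100 000.
Difference = 191.7023 − 129.3588 = 62.3435.

62.3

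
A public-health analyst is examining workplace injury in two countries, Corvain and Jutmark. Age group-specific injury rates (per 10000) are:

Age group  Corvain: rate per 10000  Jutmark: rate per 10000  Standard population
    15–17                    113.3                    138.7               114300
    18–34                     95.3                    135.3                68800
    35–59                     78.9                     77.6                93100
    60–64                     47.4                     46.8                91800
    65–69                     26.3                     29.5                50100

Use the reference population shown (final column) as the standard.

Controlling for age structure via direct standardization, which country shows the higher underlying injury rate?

Jutmark

Standard total = 418100; weights = 0.2734, 0.1646, 0.2227, 0.2196, 0.1198.
Corvain: 0.2734×113.3 + 0.1646×95.3 + 0.2227×78.9 + 0.2196×47.4 + 0.1198×26.3 = 77.7837 per 10000.
Jutmark: 0.2734×138.7 + 0.1646×135.3 + 0.2227×77.6 + 0.2196×46.8 + 0.1198×29.5 = 91.2719 per 10000.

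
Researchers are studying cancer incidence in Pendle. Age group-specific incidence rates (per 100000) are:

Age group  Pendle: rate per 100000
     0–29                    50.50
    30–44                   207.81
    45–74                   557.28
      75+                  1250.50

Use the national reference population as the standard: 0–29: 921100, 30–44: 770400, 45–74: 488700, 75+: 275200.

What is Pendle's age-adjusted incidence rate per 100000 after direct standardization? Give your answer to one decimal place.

335.2

Standard total = 2455400; weights = 0.3751, 0.3138, 0.1990, 0.1121.
Standardized rate: 0.3751×50.50 + 0.3138×207.81 + 0.1990×557.28 + 0.1121×1250.50 = 335.2174 per 100000.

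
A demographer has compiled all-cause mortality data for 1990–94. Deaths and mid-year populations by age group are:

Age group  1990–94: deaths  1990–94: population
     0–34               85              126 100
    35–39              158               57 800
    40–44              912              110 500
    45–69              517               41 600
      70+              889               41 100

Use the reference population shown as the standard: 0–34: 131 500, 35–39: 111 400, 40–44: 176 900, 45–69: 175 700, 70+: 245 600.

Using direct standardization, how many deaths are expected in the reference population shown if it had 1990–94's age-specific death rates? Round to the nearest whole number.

9349

Age-specific rates per 100 000 for 1990–94: 67.41, 273.36, 825.34, 1242.79, 2163.02.
Expected deaths = Σ (standard pop × age-specific rate ÷ 100 000)
= 131 500×67.41/100 000 + 111 400×273.36/100 000 + 176 900×825.34/100 000 + 175 700×1242.79/100 000 + 245 600×2163.02/100 000
= 88.64 + 304.52 + 1460.03 + 2183.58 + 5312.37 = 9349.13.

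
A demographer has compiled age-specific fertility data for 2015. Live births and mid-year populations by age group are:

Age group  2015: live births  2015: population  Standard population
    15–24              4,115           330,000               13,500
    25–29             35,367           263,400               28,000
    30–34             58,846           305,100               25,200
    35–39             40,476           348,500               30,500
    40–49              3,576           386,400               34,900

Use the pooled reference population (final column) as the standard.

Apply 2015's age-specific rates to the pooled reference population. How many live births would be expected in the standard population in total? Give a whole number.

12654

Age-specific rates per 1,000 for 2015: 12.470, 134.271, 192.874, 116.143, 9.255.
Expected live births = Σ (standard pop × age-specific rate ÷ 1,000)
= 13,500×12.470/1,000 + 28,000×134.271/1,000 + 25,200×192.874/1,000 + 30,500×116.143/1,000 + 34,900×9.255/1,000
= 168.34 + 3759.59 + 4860.44 + 3542.38 + 322.99 = 12653.73.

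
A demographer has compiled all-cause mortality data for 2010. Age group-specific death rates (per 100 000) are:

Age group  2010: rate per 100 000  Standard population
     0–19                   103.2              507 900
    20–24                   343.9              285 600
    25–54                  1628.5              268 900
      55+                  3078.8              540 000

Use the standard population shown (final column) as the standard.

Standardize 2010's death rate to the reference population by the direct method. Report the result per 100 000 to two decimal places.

1404.82

Standard total = 1 602 400; weights = 0.3170, 0.1782, 0.1678, 0.3370.
Standardized rate: 0.3170×103.2 + 0.1782×343.9 + 0.1678×1628.5 + 0.3370×3078.8 = 1404.8232 per 100 000.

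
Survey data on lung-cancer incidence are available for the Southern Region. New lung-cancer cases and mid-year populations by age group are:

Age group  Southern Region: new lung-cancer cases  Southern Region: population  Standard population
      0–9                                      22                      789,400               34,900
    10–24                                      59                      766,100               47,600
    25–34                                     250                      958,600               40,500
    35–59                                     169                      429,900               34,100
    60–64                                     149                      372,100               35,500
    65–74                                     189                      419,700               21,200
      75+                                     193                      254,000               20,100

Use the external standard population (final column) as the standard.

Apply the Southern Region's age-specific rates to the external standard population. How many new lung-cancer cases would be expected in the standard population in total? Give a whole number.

Age-specific rates per 100,000 for the Southern Region: 2.79, 7.70, 26.08, 39.31, 40.04, 45.03, 75.98.
Expected new lung-cancer cases = Σ (standard pop × age-specific rate ÷ 100,000)
= 34,900×2.79/100,000 + 47,600×7.70/100,000 + 40,500×26.08/100,000 + 34,100×39.31/100,000 + 35,500×40.04/100,000 + 21,200×45.03/100,000 + 20,100×75.98/100,000
= 0.97 + 3.67 + 10.56 + 13.41 + 14.22 + 9.55 + 15.27 = 67.64.

68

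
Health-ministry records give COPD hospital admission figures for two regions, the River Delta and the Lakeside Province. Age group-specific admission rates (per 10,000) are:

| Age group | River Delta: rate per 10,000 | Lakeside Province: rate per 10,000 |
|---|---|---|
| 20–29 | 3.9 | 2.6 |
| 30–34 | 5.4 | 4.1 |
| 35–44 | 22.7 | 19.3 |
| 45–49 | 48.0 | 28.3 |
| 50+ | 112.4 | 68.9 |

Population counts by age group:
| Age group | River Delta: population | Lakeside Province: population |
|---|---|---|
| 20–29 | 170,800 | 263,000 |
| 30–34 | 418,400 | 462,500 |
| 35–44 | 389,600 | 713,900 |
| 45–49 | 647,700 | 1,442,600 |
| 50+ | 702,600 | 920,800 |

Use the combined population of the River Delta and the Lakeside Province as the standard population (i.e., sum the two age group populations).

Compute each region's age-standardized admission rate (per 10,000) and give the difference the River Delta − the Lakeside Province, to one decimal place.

Combined standard total = 6,131,900; weights = 0.0707, 0.1437, 0.1800, 0.3409, 0.2647.
The River Delta: 0.0707×3.9 + 0.1437×5.4 + 0.1800×22.7 + 0.3409×48.0 + 0.2647×112.4 = 51.2570 per 10,000.
The Lakeside Province: 0.0707×2.6 + 0.1437×4.1 + 0.1800×19.3 + 0.3409×28.3 + 0.2647×68.9 = 32.1344 per 10,000.
Difference = 51.2570 − 32.1344 = 19.1226.

19.1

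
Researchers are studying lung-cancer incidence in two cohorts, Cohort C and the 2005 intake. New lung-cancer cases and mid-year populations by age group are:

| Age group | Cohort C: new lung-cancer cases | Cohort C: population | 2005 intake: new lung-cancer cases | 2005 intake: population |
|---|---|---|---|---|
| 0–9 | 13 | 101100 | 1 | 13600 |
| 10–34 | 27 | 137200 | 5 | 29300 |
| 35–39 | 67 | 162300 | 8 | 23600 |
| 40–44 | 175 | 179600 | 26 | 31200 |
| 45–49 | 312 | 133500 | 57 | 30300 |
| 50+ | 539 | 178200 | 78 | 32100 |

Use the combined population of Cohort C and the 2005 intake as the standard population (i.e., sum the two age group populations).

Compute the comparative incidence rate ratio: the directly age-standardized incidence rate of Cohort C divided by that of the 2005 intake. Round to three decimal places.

Age-specific rates per 100000 for Cohort C: 12.86, 19.68, 41.28, 97.44, 233.71, 302.47.
For the 2005 intake: 7.35, 17.06, 33.90, 83.33, 188.12, 242.99.
Combined standard total = 1052000; weights = 0.1090, 0.1583, 0.1767, 0.2004, 0.1557, 0.1999.
Cohort C: 0.1090×12.86 + 0.1583×19.68 + 0.1767×41.28 + 0.2004×97.44 + 0.1557×233.71 + 0.1999×302.47 = 128.1905 per 100000.
The 2005 intake: 0.1090×7.35 + 0.1583×17.06 + 0.1767×33.90 + 0.2004×83.33 + 0.1557×188.12 + 0.1999×242.99 = 104.0569 per 100000.
Ratio = 128.1905 ÷ 104.0569 = 1.23193.

1.232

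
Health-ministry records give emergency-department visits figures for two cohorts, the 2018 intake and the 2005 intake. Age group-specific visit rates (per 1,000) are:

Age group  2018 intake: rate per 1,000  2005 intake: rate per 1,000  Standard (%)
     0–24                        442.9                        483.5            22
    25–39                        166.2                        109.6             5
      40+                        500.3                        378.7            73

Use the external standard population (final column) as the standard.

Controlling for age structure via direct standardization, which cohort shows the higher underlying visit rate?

2018 intake

Standard weights: 0.22, 0.05, 0.73.
The 2018 intake: 0.2200×442.9 + 0.0500×166.2 + 0.7300×500.3 = 470.9670 per 1,000.
The 2005 intake: 0.2200×483.5 + 0.0500×109.6 + 0.7300×378.7 = 388.3010 per 1,000.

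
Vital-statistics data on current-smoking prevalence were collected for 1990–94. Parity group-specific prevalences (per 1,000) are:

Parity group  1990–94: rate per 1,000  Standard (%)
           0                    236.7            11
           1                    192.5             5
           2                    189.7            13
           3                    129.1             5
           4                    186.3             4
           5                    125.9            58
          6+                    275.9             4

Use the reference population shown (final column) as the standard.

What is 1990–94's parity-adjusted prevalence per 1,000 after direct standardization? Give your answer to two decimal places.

Standard weights: 0.11, 0.05, 0.13, 0.05, 0.04, 0.58, 0.04.
Standardized rate: 0.1100×236.7 + 0.0500×192.5 + 0.1300×189.7 + 0.0500×129.1 + 0.0400×186.3 + 0.5800×125.9 + 0.0400×275.9 = 158.2880 per 1,000.

158.29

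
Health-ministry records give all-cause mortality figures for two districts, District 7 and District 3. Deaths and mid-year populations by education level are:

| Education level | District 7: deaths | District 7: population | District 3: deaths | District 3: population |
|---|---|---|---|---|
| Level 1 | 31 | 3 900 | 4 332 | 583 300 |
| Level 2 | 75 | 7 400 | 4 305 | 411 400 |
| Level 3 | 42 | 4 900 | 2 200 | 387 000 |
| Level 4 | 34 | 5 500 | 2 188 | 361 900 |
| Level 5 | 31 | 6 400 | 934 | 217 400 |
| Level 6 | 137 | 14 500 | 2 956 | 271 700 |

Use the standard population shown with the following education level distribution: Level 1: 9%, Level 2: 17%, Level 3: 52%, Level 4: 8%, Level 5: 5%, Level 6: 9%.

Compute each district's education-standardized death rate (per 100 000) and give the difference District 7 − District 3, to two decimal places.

140.15

Education-specific rates per 100 000 for District 7: 794.87, 1013.51, 857.14, 618.18, 484.38, 944.83.
For District 3: 742.67, 1046.43, 568.48, 604.59, 429.62, 1087.96.
Standard weights: 0.09, 0.17, 0.52, 0.08, 0.05, 0.09.
District 7: 0.0900×794.87 + 0.1700×1013.51 + 0.5200×857.14 + 0.0800×618.18 + 0.0500×484.38 + 0.0900×944.83 = 848.2578 per 100 000.
District 3: 0.0900×742.67 + 0.1700×1046.43 + 0.5200×568.48 + 0.0800×604.59 + 0.0500×429.62 + 0.0900×1087.96 = 708.1051 per 100 000.
Difference = 848.2578 − 708.1051 = 140.1527.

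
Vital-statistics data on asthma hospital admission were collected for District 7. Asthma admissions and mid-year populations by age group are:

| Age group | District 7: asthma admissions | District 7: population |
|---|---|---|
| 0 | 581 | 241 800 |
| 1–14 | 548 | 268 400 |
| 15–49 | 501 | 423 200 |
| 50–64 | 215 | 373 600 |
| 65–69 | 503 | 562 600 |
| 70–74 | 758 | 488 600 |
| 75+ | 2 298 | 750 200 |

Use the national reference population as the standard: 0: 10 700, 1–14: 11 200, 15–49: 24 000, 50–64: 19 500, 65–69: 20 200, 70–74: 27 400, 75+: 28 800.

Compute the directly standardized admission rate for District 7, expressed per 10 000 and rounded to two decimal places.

Age-specific rates per 10 000 for District 7: 24.03, 20.42, 11.84, 5.75, 8.94, 15.51, 30.63.
Standard total = 141 800; weights = 0.0755, 0.0790, 0.1693, 0.1375, 0.1425, 0.1932, 0.2031.
Standardized rate: 0.0755×24.03 + 0.0790×20.42 + 0.1693×11.84 + 0.1375×5.75 + 0.1425×8.94 + 0.1932×15.51 + 0.2031×30.63 = 16.7136 per 10 000.

16.71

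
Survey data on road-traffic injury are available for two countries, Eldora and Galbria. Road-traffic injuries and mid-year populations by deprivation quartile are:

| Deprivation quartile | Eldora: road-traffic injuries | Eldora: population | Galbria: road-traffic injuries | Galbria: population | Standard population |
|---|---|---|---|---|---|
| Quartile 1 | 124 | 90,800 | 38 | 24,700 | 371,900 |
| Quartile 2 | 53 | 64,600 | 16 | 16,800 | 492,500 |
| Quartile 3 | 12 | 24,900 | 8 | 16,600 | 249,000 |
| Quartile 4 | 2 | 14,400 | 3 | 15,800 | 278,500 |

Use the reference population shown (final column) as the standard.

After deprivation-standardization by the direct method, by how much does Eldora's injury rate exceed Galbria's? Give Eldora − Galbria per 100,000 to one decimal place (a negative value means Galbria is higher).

Deprivation-specific rates per 100,000 for Eldora: 136.56, 82.04, 48.19, 13.89.
For Galbria: 153.85, 95.24, 48.19, 18.99.
Standard total = 1,391,900; weights = 0.2672, 0.3538, 0.1789, 0.2001.
Eldora: 0.2672×136.56 + 0.3538×82.04 + 0.1789×48.19 + 0.2001×13.89 = 76.9182 per 100,000.
Galbria: 0.2672×153.85 + 0.3538×95.24 + 0.1789×48.19 + 0.2001×18.99 = 87.2247 per 100,000.
Difference = 76.9182 − 87.2247 = -10.3065.

-10.3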